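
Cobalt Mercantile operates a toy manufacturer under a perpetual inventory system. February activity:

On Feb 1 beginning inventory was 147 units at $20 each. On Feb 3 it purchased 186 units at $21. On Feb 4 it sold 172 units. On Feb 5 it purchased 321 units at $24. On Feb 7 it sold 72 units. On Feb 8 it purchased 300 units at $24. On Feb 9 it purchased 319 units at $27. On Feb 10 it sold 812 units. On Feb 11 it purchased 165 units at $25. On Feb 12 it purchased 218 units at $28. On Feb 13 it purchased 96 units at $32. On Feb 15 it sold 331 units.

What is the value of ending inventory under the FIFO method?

Feb 4, 172 sold [FIFO — oldest first]: 147 @ $20 + 25 @ $21 = $3,465
Feb 7, 72 sold [FIFO — oldest first]: 72 @ $21 = $1,512
Feb 10, 812 sold [FIFO — oldest first]: 89 @ $21 + 321 @ $24 + 300 @ $24 + 102 @ $27 = $19,527
Feb 15, 331 sold [FIFO — oldest first]: 217 @ $27 + 114 @ $25 = $8,709
Total COGS = $3,465 + $1,512 + $19,527 + $8,709 = $33,213
Ending inventory: 51 @ $25 + 218 @ $28 + 96 @ $32 = $10,451
Check: goods available $43,664 = COGS $33,213 + ending $10,451

Ending inventory = $10,451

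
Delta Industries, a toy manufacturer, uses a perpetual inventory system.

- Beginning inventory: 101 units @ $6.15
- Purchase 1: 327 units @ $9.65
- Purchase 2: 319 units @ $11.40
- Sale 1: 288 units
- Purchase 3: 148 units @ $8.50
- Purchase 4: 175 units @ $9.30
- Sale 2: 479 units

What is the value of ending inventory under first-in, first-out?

Sale 1 (288) [FIFO — oldest first]: 101 @ $6.15 + 187 @ $9.65 = $2,425.70
Sale 2 (479) [FIFO — oldest first]: 140 @ $9.65 + 319 @ $11.40 + 20 @ $8.50 = $5,157.60
Total COGS = $2,425.70 + $5,157.60 = $7,583.30
Ending inventory: 128 @ $8.50 + 175 @ $9.30 = $2,715.50

Ending inventory = $2,715.50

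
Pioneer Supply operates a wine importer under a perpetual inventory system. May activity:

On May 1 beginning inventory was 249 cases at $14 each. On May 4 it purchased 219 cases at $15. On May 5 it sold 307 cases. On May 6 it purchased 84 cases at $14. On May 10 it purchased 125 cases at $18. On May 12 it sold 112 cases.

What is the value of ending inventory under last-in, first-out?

May 5, 307 sold [LIFO — newest first]: 219 @ $15 + 88 @ $14 = $4,517
May 12, 112 sold [LIFO — newest first]: 112 @ $18 = $2,016
Total COGS = $4,517 + $2,016 = $6,533
Ending inventory: 161 @ $14 + 84 @ $14 + 13 @ $18 = $3,664
Check: goods available $10,197 = COGS $6,533 + ending $3,664

Ending inventory = $3,664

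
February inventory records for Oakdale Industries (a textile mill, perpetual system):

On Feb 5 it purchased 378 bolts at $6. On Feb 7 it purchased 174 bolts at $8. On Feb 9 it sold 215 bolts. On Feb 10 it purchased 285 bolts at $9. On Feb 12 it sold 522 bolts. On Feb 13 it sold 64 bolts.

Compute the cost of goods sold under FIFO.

Feb 9, 215 sold [FIFO — oldest first]: 215 @ $6 = $1,290
Feb 12, 522 sold [FIFO — oldest first]: 163 @ $6 + 174 @ $8 + 185 @ $9 = $4,035
Feb 13, 64 sold [FIFO — oldest first]: 64 @ $9 = $576
Total COGS = $1,290 + $4,035 + $576 = $5,901
Ending inventory: 36 @ $9 = $324

COGS = $5,901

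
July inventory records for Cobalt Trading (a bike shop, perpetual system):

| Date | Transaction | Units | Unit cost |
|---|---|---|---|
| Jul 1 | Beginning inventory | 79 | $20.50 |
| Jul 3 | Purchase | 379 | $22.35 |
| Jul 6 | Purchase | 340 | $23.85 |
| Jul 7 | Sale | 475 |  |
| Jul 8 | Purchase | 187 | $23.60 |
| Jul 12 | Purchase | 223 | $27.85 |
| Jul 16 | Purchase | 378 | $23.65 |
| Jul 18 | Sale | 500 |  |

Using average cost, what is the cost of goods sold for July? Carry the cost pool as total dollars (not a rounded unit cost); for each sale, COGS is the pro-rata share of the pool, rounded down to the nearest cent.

COGS = $22,952.43

After Jul 1: 79 on hand, pool $1,619.50 (≈ $20.5000 each)
After Jul 3: 458 on hand, pool $10,090.15 (≈ $22.0309 each)
After Jul 6: 798 on hand, pool $18,199.15 (≈ $22.8060 each)
Jul 7, sell 475: 475/798 × $18,199.15 → $10,832.82
After Jul 8: 510 on hand, pool $11,779.53 (≈ $23.0971 each)
After Jul 12: 733 on hand, pool $17,990.08 (≈ $24.5431 each)
After Jul 16: 1111 on hand, pool $26,929.78 (≈ $24.2392 each)
Jul 18, sell 500: 500/1111 × $26,929.78 → $12,119.61
Total COGS = $10,832.82 + $12,119.61 = $22,952.43
Ending inventory (cost pool remaining) = $14,810.17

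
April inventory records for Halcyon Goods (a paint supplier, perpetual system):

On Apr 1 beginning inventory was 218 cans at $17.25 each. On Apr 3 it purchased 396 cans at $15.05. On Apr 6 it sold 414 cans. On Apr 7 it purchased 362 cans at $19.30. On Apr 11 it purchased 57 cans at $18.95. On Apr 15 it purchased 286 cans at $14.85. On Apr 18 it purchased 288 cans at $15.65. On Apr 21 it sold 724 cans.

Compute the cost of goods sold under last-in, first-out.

Apr 6, 414 sold [LIFO — newest first]: 396 @ $15.05 + 18 @ $17.25 = $6,270.30
Apr 21, 724 sold [LIFO — newest first]: 288 @ $15.65 + 286 @ $14.85 + 57 @ $18.95 + 93 @ $19.30 = $11,629.35
Total COGS = $6,270.30 + $11,629.35 = $17,899.65
Ending inventory: 200 @ $17.25 + 269 @ $19.30 = $8,641.70
Check: goods available $26,541.35 = COGS $17,899.65 + ending $8,641.70

COGS = $17,899.65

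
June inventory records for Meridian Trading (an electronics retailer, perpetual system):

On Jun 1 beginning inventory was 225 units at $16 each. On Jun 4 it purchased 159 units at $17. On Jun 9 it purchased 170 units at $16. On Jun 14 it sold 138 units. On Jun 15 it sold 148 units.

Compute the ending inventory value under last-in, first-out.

Ending inventory = $4,331

Jun 14, 138 sold [LIFO — newest first]: 138 @ $16 = $2,208
Jun 15, 148 sold [LIFO — newest first]: 32 @ $16 + 116 @ $17 = $2,484
Total COGS = $2,208 + $2,484 = $4,692
Ending inventory: 225 @ $16 + 43 @ $17 = $4,331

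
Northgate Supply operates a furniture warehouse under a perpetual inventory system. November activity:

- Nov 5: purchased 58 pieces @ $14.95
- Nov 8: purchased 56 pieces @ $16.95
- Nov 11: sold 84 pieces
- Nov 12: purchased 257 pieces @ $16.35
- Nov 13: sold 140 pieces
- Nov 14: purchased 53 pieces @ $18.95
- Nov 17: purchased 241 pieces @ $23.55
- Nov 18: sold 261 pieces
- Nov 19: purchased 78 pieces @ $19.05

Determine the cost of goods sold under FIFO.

Nov 11, 84 sold [FIFO — oldest first]: 58 @ $14.95 + 26 @ $16.95 = $1,307.80
Nov 13, 140 sold [FIFO — oldest first]: 30 @ $16.95 + 110 @ $16.35 = $2,307.00
Nov 18, 261 sold [FIFO — oldest first]: 147 @ $16.35 + 53 @ $18.95 + 61 @ $23.55 = $4,844.35
Total COGS = $1,307.80 + $2,307.00 + $4,844.35 = $8,459.15
Ending inventory: 180 @ $23.55 + 78 @ $19.05 = $5,724.90
Check: goods available $14,184.05 = COGS $8,459.15 + ending $5,724.90

COGS = $8,459.15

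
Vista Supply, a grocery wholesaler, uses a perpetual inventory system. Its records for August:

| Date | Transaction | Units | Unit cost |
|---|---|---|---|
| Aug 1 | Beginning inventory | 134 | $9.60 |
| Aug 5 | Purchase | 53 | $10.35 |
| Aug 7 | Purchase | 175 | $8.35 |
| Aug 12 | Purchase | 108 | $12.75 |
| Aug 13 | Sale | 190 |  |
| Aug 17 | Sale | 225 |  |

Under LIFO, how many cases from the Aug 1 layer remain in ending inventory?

Aug 13, 190 sold [LIFO — newest first]: 108 @ $12.75 + 82 @ $8.35 = $2,061.70
Aug 17, 225 sold [LIFO — newest first]: 93 @ $8.35 + 53 @ $10.35 + 79 @ $9.60 = $2,083.50
Total COGS = $2,061.70 + $2,083.50 = $4,145.20
Ending inventory: 55 @ $9.60 = $528.00

55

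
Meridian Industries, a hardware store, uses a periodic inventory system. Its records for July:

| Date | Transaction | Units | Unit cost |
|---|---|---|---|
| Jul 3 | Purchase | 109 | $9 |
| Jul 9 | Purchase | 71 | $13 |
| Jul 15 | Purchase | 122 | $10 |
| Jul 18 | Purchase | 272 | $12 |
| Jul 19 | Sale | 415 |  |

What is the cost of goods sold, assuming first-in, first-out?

Jul 19, 415 sold [FIFO — oldest first]: 109 @ $9 + 71 @ $13 + 122 @ $10 + 113 @ $12 = $4,480
Ending inventory: 159 @ $12 = $1,908
Check: goods available $6,388 = COGS $4,480 + ending $1,908

COGS = $4,480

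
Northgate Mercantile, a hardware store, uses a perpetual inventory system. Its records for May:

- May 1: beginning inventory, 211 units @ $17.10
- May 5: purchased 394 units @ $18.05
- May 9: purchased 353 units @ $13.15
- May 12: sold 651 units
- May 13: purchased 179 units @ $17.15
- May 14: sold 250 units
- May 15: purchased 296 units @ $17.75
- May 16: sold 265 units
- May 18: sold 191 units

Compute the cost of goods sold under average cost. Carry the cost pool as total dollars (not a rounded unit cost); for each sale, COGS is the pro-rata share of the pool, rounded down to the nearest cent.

COGS = $22,380.56

After May 1: 211 on hand, pool $3,608.10 (≈ $17.1000 each)
After May 5: 605 on hand, pool $10,719.80 (≈ $17.7187 each)
After May 9: 958 on hand, pool $15,361.75 (≈ $16.0352 each)
May 12, sell 651: 651/958 × $15,361.75 → $10,438.93
After May 13: 486 on hand, pool $7,992.67 (≈ $16.4458 each)
May 14, sell 250: 250/486 × $7,992.67 → $4,111.45
After May 15: 532 on hand, pool $9,135.22 (≈ $17.1715 each)
May 16, sell 265: 265/532 × $9,135.22 → $4,550.43
May 18, sell 191: 191/267 × $4,584.79 → $3,279.75
Total COGS = $10,438.93 + $4,111.45 + $4,550.43 + $3,279.75 = $22,380.56
Ending inventory (cost pool remaining) = $1,305.04
Check: goods available $23,685.60 = COGS $22,380.56 + ending $1,305.04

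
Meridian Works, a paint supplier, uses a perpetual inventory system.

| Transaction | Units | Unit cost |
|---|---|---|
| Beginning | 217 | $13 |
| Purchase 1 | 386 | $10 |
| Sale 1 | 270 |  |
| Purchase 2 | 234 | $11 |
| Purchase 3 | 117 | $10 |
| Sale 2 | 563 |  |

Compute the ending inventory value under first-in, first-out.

Sale 1 (270) [FIFO — oldest first]: 217 @ $13 + 53 @ $10 = $3,351
Sale 2 (563) [FIFO — oldest first]: 333 @ $10 + 230 @ $11 = $5,860
Total COGS = $3,351 + $5,860 = $9,211
Ending inventory: 4 @ $11 + 117 @ $10 = $1,214

Ending inventory = $1,214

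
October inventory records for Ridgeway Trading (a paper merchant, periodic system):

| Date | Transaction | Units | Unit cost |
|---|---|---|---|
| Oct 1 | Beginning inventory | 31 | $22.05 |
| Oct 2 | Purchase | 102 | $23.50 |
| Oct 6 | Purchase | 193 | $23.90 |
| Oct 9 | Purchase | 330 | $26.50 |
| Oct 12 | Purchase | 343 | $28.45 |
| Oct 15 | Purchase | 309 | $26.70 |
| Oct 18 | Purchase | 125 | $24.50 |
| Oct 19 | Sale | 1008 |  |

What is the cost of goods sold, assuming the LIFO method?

Oct 19, 1008 sold [LIFO — newest first]: 125 @ $24.50 + 309 @ $26.70 + 343 @ $28.45 + 231 @ $26.50 = $27,192.65
Ending inventory: 31 @ $22.05 + 102 @ $23.50 + 193 @ $23.90 + 99 @ $26.50 = $10,316.75

COGS = $27,192.65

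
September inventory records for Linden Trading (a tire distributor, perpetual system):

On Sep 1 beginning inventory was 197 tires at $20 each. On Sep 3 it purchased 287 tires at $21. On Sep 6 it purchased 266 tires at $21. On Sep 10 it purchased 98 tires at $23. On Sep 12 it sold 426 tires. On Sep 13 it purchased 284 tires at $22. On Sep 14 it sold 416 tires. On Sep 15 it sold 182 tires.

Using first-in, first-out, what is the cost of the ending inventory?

Sep 12, 426 sold [FIFO — oldest first]: 197 @ $20 + 229 @ $21 = $8,749
Sep 14, 416 sold [FIFO — oldest first]: 58 @ $21 + 266 @ $21 + 92 @ $23 = $8,920
Sep 15, 182 sold [FIFO — oldest first]: 6 @ $23 + 176 @ $22 = $4,010
Total COGS = $8,749 + $8,920 + $4,010 = $21,679
Ending inventory: 108 @ $22 = $2,376
Check: goods available $24,055 = COGS $21,679 + ending $2,376

Ending inventory = $2,376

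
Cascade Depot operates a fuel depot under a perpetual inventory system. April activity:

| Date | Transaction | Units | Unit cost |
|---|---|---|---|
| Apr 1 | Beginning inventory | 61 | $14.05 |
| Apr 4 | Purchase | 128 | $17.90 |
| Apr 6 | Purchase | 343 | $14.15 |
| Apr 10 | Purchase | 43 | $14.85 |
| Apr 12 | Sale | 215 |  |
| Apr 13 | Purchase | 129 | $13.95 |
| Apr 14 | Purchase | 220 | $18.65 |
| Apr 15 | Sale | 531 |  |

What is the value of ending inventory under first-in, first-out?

Ending inventory = $3,319.70

Apr 12, 215 sold [FIFO — oldest first]: 61 @ $14.05 + 128 @ $17.90 + 26 @ $14.15 = $3,516.15
Apr 15, 531 sold [FIFO — oldest first]: 317 @ $14.15 + 43 @ $14.85 + 129 @ $13.95 + 42 @ $18.65 = $7,706.95
Total COGS = $3,516.15 + $7,706.95 = $11,223.10
Ending inventory: 178 @ $18.65 = $3,319.70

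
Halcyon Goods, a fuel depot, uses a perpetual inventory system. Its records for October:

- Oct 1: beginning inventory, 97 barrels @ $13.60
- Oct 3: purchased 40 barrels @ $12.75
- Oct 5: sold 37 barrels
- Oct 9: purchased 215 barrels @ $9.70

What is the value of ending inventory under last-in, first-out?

Ending inventory = $3,442.95

Oct 5, 37 sold [LIFO — newest first]: 37 @ $12.75 = $471.75
Ending inventory: 97 @ $13.60 + 3 @ $12.75 + 215 @ $9.70 = $3,442.95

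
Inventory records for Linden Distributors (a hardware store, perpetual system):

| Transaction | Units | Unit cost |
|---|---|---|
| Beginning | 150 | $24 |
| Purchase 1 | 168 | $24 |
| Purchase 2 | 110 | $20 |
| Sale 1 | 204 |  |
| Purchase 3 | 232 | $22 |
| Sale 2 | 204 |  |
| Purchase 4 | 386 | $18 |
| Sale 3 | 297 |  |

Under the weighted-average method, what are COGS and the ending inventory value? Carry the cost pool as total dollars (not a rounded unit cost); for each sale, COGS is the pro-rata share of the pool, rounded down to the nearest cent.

COGS = $15,142.93; ending inventory = $6,741.07

After Beginning: 150 on hand, pool $3,600.00 (≈ $24.0000 each)
After Purchase 1: 318 on hand, pool $7,632.00 (≈ $24.0000 each)
After Purchase 2: 428 on hand, pool $9,832.00 (≈ $22.9720 each)
Sale 1, sell 204: 204/428 × $9,832.00 → $4,686.28
After Purchase 3: 456 on hand, pool $10,249.72 (≈ $22.4775 each)
Sale 2, sell 204: 204/456 × $10,249.72 → $4,585.40
After Purchase 4: 638 on hand, pool $12,612.32 (≈ $19.7685 each)
Sale 3, sell 297: 297/638 × $12,612.32 → $5,871.25
Total COGS = $4,686.28 + $4,585.40 + $5,871.25 = $15,142.93
Ending inventory (cost pool remaining) = $6,741.07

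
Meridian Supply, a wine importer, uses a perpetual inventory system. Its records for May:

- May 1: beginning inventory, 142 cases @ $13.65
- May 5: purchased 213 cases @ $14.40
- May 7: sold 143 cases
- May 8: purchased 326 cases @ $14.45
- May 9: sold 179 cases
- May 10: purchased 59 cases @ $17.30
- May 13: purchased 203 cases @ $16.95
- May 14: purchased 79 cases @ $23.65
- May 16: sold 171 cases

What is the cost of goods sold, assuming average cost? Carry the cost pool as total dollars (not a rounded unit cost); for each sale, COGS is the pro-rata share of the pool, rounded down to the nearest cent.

COGS = $7,379.61

After May 1: 142 on hand, pool $1,938.30 (≈ $13.6500 each)
After May 5: 355 on hand, pool $5,005.50 (≈ $14.1000 each)
May 7, sell 143: 143/355 × $5,005.50 → $2,016.30
After May 8: 538 on hand, pool $7,699.90 (≈ $14.3121 each)
May 9, sell 179: 179/538 × $7,699.90 → $2,561.86
After May 10: 418 on hand, pool $6,158.74 (≈ $14.7338 each)
After May 13: 621 on hand, pool $9,599.59 (≈ $15.4583 each)
After May 14: 700 on hand, pool $11,467.94 (≈ $16.3828 each)
May 16, sell 171: 171/700 × $11,467.94 → $2,801.45
Total COGS = $2,016.30 + $2,561.86 + $2,801.45 = $7,379.61
Ending inventory (cost pool remaining) = $8,666.49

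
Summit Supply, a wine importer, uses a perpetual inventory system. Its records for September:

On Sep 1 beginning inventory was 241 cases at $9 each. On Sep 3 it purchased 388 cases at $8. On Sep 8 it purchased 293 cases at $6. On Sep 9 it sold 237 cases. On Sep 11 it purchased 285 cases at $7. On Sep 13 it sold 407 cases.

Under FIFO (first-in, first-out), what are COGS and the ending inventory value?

Sep 9, 237 sold [FIFO — oldest first]: 237 @ $9 = $2,133
Sep 13, 407 sold [FIFO — oldest first]: 4 @ $9 + 388 @ $8 + 15 @ $6 = $3,230
Total COGS = $2,133 + $3,230 = $5,363
Ending inventory: 278 @ $6 + 285 @ $7 = $3,663
Check: goods available $9,026 = COGS $5,363 + ending $3,663

COGS = $5,363; ending inventory = $3,663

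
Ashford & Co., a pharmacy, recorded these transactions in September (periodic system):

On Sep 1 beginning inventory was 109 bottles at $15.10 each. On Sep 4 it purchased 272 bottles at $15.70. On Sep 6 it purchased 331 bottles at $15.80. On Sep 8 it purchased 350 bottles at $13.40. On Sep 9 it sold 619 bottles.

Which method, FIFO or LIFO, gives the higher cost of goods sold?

FIFO COGS: 109 @ $15.10 + 272 @ $15.70 + 238 @ $15.80 = $9,676.70
LIFO COGS: 350 @ $13.40 + 269 @ $15.80 = $8,940.20

FIFO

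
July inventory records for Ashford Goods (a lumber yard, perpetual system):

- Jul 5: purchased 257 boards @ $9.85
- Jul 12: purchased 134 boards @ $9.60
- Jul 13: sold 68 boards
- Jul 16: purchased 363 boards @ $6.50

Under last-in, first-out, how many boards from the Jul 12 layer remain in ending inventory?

66

Jul 13, 68 sold [LIFO — newest first]: 68 @ $9.60 = $652.80
Ending inventory: 257 @ $9.85 + 66 @ $9.60 + 363 @ $6.50 = $5,524.55
Check: goods available $6,177.35 = COGS $652.80 + ending $5,524.55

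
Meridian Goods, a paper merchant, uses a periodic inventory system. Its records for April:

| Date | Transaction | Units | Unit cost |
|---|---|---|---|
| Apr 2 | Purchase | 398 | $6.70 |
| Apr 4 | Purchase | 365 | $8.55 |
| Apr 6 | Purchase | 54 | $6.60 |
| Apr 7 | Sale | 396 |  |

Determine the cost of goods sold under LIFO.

COGS = $3,280.50

Apr 7, 396 sold [LIFO — newest first]: 54 @ $6.60 + 342 @ $8.55 = $3,280.50
Ending inventory: 398 @ $6.70 + 23 @ $8.55 = $2,863.25
Check: goods available $6,143.75 = COGS $3,280.50 + ending $2,863.25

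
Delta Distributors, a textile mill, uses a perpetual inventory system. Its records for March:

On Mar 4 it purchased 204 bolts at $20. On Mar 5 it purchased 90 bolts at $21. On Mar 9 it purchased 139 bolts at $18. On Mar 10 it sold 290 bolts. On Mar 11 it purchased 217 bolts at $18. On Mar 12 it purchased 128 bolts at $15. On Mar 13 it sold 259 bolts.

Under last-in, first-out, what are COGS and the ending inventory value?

Mar 10, 290 sold [LIFO — newest first]: 139 @ $18 + 90 @ $21 + 61 @ $20 = $5,612
Mar 13, 259 sold [LIFO — newest first]: 128 @ $15 + 131 @ $18 = $4,278
Total COGS = $5,612 + $4,278 = $9,890
Ending inventory: 143 @ $20 + 86 @ $18 = $4,408
Check: goods available $14,298 = COGS $9,890 + ending $4,408

COGS = $9,890; ending inventory = $4,408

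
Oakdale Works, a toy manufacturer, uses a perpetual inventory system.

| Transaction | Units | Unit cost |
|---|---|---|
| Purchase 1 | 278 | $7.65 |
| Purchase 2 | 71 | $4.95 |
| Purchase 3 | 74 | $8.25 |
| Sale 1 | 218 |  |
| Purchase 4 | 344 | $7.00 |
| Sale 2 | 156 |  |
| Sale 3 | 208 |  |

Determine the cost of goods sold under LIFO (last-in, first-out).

COGS = $4,081.40

Sale 1 (218) [LIFO — newest first]: 74 @ $8.25 + 71 @ $4.95 + 73 @ $7.65 = $1,520.40
Sale 2 (156) [LIFO — newest first]: 156 @ $7.00 = $1,092.00
Sale 3 (208) [LIFO — newest first]: 188 @ $7.00 + 20 @ $7.65 = $1,469.00
Total COGS = $1,520.40 + $1,092.00 + $1,469.00 = $4,081.40
Ending inventory: 185 @ $7.65 = $1,415.25
Check: goods available $5,496.65 = COGS $4,081.40 + ending $1,415.25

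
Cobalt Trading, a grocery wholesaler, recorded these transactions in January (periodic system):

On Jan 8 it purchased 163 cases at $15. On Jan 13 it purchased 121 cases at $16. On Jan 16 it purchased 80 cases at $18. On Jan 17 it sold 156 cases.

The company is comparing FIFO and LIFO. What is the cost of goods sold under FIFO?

COGS = $2,340

FIFO COGS: 156 @ $15 = $2,340
LIFO COGS: 80 @ $18 + 76 @ $16 = $2,656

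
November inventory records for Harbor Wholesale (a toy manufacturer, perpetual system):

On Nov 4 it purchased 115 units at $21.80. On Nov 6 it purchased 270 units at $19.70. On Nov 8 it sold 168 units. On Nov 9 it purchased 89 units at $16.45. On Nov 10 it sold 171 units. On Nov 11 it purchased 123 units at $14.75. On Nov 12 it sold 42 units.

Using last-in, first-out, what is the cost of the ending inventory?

Ending inventory = $4,095.75

Nov 8, 168 sold [LIFO — newest first]: 168 @ $19.70 = $3,309.60
Nov 10, 171 sold [LIFO — newest first]: 89 @ $16.45 + 82 @ $19.70 = $3,079.45
Nov 12, 42 sold [LIFO — newest first]: 42 @ $14.75 = $619.50
Total COGS = $3,309.60 + $3,079.45 + $619.50 = $7,008.55
Ending inventory: 115 @ $21.80 + 20 @ $19.70 + 81 @ $14.75 = $4,095.75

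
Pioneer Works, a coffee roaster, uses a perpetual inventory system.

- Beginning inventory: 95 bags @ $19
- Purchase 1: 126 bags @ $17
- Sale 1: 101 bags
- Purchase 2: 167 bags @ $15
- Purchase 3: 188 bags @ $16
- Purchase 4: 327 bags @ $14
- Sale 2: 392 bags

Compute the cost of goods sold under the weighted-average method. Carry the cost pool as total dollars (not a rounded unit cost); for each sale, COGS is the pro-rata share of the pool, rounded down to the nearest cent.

After Beginning: 95 on hand, pool $1,805.00 (≈ $19.0000 each)
After Purchase 1: 221 on hand, pool $3,947.00 (≈ $17.8597 each)
Sale 1, sell 101: 101/221 × $3,947.00 → $1,803.83
After Purchase 2: 287 on hand, pool $4,648.17 (≈ $16.1957 each)
After Purchase 3: 475 on hand, pool $7,656.17 (≈ $16.1183 each)
After Purchase 4: 802 on hand, pool $12,234.17 (≈ $15.2546 each)
Sale 2, sell 392: 392/802 × $12,234.17 → $5,979.79
Total COGS = $1,803.83 + $5,979.79 = $7,783.62
Ending inventory (cost pool remaining) = $6,254.38
Check: goods available $14,038.00 = COGS $7,783.62 + ending $6,254.38

COGS = $7,783.62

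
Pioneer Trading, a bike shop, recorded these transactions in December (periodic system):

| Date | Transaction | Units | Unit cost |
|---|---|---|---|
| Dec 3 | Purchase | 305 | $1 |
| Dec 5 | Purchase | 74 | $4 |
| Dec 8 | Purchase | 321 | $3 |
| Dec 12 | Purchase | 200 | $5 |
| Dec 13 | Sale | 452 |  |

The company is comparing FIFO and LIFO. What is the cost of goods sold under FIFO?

FIFO COGS: 305 @ $1 + 74 @ $4 + 73 @ $3 = $820
LIFO COGS: 200 @ $5 + 252 @ $3 = $1,756

COGS = $820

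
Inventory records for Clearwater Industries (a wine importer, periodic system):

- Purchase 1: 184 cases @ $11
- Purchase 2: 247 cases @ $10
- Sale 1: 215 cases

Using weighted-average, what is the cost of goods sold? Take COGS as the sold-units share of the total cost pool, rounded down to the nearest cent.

COGS = $2,241.78

Sale 1, sell 215: 215/431 × $4,494.00 → $2,241.78
Ending inventory (cost pool remaining) = $2,252.22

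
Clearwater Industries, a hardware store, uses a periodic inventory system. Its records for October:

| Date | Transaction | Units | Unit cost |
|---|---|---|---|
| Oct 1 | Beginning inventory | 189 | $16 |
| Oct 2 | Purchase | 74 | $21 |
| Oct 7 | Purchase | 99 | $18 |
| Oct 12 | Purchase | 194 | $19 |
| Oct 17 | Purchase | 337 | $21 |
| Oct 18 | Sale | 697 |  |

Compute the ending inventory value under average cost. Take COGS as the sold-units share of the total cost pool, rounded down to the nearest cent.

Oct 18, sell 697: 697/893 × $17,123.00 → $13,364.76
Ending inventory (cost pool remaining) = $3,758.24

Ending inventory = $3,758.24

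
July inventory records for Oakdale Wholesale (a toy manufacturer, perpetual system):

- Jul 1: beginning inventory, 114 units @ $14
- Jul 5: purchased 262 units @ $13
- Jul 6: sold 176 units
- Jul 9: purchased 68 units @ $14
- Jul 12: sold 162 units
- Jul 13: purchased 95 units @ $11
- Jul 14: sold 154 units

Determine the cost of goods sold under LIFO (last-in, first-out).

Jul 6, 176 sold [LIFO — newest first]: 176 @ $13 = $2,288
Jul 12, 162 sold [LIFO — newest first]: 68 @ $14 + 86 @ $13 + 8 @ $14 = $2,182
Jul 14, 154 sold [LIFO — newest first]: 95 @ $11 + 59 @ $14 = $1,871
Total COGS = $2,288 + $2,182 + $1,871 = $6,341
Ending inventory: 47 @ $14 = $658

COGS = $6,341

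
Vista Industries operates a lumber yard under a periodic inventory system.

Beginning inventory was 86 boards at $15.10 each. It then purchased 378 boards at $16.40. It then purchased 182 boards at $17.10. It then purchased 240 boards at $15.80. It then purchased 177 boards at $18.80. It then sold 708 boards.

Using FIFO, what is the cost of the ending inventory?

Ending inventory = $6,140.00

Sale 1 (708) [FIFO — oldest first]: 86 @ $15.10 + 378 @ $16.40 + 182 @ $17.10 + 62 @ $15.80 = $11,589.60
Ending inventory: 178 @ $15.80 + 177 @ $18.80 = $6,140.00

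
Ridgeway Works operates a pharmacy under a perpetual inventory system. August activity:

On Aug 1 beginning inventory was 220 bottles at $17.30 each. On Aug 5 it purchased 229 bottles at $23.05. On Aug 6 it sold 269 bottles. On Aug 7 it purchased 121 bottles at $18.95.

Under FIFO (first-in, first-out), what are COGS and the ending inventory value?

Aug 6, 269 sold [FIFO — oldest first]: 220 @ $17.30 + 49 @ $23.05 = $4,935.45
Ending inventory: 180 @ $23.05 + 121 @ $18.95 = $6,441.95
Check: goods available $11,377.40 = COGS $4,935.45 + ending $6,441.95

COGS = $4,935.45; ending inventory = $6,441.95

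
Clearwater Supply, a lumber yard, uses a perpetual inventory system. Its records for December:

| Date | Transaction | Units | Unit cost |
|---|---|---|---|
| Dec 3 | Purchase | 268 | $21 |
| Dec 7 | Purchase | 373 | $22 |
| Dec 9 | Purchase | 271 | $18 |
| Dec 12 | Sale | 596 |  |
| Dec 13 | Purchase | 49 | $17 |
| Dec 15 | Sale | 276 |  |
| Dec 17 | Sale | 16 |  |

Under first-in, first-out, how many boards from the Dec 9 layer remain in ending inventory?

24

Dec 12, 596 sold [FIFO — oldest first]: 268 @ $21 + 328 @ $22 = $12,844
Dec 15, 276 sold [FIFO — oldest first]: 45 @ $22 + 231 @ $18 = $5,148
Dec 17, 16 sold [FIFO — oldest first]: 16 @ $18 = $288
Total COGS = $12,844 + $5,148 + $288 = $18,280
Ending inventory: 24 @ $18 + 49 @ $17 = $1,265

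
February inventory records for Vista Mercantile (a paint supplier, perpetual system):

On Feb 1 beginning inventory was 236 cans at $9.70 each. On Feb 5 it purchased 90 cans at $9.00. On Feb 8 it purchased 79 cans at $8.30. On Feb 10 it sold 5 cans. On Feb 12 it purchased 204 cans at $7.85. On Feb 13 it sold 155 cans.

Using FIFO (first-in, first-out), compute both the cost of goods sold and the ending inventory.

Feb 10, 5 sold [FIFO — oldest first]: 5 @ $9.70 = $48.50
Feb 13, 155 sold [FIFO — oldest first]: 155 @ $9.70 = $1,503.50
Total COGS = $48.50 + $1,503.50 = $1,552.00
Ending inventory: 76 @ $9.70 + 90 @ $9.00 + 79 @ $8.30 + 204 @ $7.85 = $3,804.30

COGS = $1,552.00; ending inventory = $3,804.30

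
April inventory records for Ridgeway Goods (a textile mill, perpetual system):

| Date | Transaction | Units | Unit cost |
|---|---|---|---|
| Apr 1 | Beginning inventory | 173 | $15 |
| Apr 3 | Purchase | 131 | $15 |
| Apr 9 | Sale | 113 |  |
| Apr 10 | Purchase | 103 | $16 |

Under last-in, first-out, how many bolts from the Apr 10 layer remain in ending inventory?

Apr 9, 113 sold [LIFO — newest first]: 113 @ $15 = $1,695
Ending inventory: 173 @ $15 + 18 @ $15 + 103 @ $16 = $4,513

103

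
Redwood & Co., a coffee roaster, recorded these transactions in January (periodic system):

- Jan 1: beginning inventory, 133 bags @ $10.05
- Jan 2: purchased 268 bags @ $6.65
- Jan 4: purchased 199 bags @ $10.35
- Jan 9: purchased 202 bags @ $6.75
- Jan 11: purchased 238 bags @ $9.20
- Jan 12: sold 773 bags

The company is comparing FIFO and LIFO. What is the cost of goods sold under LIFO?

FIFO COGS: 133 @ $10.05 + 268 @ $6.65 + 199 @ $10.35 + 173 @ $6.75 = $6,346.25
LIFO COGS: 238 @ $9.20 + 202 @ $6.75 + 199 @ $10.35 + 134 @ $6.65 = $6,503.85

COGS = $6,503.85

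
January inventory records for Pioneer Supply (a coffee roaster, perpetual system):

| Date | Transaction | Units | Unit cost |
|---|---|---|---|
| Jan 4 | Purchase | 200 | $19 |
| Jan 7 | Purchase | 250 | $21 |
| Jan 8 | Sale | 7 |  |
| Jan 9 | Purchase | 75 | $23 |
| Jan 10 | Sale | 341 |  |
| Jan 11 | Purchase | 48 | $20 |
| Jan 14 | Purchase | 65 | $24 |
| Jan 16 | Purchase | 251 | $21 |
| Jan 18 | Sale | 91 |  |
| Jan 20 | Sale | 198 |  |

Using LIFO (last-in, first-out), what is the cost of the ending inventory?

Ending inventory = $4,971

Jan 8, 7 sold [LIFO — newest first]: 7 @ $21 = $147
Jan 10, 341 sold [LIFO — newest first]: 75 @ $23 + 243 @ $21 + 23 @ $19 = $7,265
Jan 18, 91 sold [LIFO — newest first]: 91 @ $21 = $1,911
Jan 20, 198 sold [LIFO — newest first]: 160 @ $21 + 38 @ $24 = $4,272
Total COGS = $147 + $7,265 + $1,911 + $4,272 = $13,595
Ending inventory: 177 @ $19 + 48 @ $20 + 27 @ $24 = $4,971
Check: goods available $18,566 = COGS $13,595 + ending $4,971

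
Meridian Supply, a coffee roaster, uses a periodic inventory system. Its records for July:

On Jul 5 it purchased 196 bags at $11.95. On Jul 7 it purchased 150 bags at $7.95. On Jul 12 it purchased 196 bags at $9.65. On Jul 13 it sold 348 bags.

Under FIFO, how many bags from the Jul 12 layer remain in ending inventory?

Jul 13, 348 sold [FIFO — oldest first]: 196 @ $11.95 + 150 @ $7.95 + 2 @ $9.65 = $3,554.00
Ending inventory: 194 @ $9.65 = $1,872.10
Check: goods available $5,426.10 = COGS $3,554.00 + ending $1,872.10

194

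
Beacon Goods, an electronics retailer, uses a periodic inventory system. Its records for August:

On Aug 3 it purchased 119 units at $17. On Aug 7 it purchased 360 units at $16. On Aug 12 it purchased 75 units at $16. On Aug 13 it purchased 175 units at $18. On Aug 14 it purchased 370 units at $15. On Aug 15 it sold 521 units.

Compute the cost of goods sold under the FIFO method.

Aug 15, 521 sold [FIFO — oldest first]: 119 @ $17 + 360 @ $16 + 42 @ $16 = $8,455
Ending inventory: 33 @ $16 + 175 @ $18 + 370 @ $15 = $9,228
Check: goods available $17,683 = COGS $8,455 + ending $9,228

COGS = $8,455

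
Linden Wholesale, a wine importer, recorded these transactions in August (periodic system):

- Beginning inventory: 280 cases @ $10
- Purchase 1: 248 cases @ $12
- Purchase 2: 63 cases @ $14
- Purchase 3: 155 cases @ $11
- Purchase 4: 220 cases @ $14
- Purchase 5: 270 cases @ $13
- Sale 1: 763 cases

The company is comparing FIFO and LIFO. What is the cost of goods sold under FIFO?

COGS = $8,601

FIFO COGS: 280 @ $10 + 248 @ $12 + 63 @ $14 + 155 @ $11 + 17 @ $14 = $8,601
LIFO COGS: 270 @ $13 + 220 @ $14 + 155 @ $11 + 63 @ $14 + 55 @ $12 = $9,837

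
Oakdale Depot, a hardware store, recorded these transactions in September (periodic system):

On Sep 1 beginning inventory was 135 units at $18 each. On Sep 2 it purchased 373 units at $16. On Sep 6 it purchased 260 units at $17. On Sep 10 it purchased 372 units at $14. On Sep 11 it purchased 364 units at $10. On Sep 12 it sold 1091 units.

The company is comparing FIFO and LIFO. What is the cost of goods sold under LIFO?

COGS = $14,788

FIFO COGS: 135 @ $18 + 373 @ $16 + 260 @ $17 + 323 @ $14 = $17,340
LIFO COGS: 364 @ $10 + 372 @ $14 + 260 @ $17 + 95 @ $16 = $14,788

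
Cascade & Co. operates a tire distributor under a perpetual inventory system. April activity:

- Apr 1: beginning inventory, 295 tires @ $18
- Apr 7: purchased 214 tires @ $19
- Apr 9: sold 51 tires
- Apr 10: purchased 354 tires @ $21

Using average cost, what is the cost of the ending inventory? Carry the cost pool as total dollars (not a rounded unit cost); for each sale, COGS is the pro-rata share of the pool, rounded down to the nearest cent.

After Apr 1: 295 on hand, pool $5,310.00 (≈ $18.0000 each)
After Apr 7: 509 on hand, pool $9,376.00 (≈ $18.4204 each)
Apr 9, sell 51: 51/509 × $9,376.00 → $939.44
After Apr 10: 812 on hand, pool $15,870.56 (≈ $19.5450 each)
Ending inventory (cost pool remaining) = $15,870.56
Check: goods available $16,810.00 = COGS $939.44 + ending $15,870.56

Ending inventory = $15,870.56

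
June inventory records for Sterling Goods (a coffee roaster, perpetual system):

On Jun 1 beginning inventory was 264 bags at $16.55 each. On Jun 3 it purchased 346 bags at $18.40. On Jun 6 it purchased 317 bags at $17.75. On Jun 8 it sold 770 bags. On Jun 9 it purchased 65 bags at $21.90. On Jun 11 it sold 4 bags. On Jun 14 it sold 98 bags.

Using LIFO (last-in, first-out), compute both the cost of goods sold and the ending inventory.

COGS = $15,799.85; ending inventory = $1,986.00

Jun 8, 770 sold [LIFO — newest first]: 317 @ $17.75 + 346 @ $18.40 + 107 @ $16.55 = $13,764.00
Jun 11, 4 sold [LIFO — newest first]: 4 @ $21.90 = $87.60
Jun 14, 98 sold [LIFO — newest first]: 61 @ $21.90 + 37 @ $16.55 = $1,948.25
Total COGS = $13,764.00 + $87.60 + $1,948.25 = $15,799.85
Ending inventory: 120 @ $16.55 = $1,986.00
Check: goods available $17,785.85 = COGS $15,799.85 + ending $1,986.00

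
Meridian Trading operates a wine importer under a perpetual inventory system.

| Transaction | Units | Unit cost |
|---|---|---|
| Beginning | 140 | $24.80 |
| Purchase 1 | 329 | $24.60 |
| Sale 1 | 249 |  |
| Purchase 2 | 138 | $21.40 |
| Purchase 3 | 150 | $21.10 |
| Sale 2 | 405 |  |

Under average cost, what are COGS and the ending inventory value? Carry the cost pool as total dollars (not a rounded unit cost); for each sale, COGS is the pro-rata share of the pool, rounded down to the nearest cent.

After Beginning: 140 on hand, pool $3,472.00 (≈ $24.8000 each)
After Purchase 1: 469 on hand, pool $11,565.40 (≈ $24.6597 each)
Sale 1, sell 249: 249/469 × $11,565.40 → $6,140.26
After Purchase 2: 358 on hand, pool $8,378.34 (≈ $23.4032 each)
After Purchase 3: 508 on hand, pool $11,543.34 (≈ $22.7231 each)
Sale 2, sell 405: 405/508 × $11,543.34 → $9,202.85
Total COGS = $6,140.26 + $9,202.85 = $15,343.11
Ending inventory (cost pool remaining) = $2,340.49

COGS = $15,343.11; ending inventory = $2,340.49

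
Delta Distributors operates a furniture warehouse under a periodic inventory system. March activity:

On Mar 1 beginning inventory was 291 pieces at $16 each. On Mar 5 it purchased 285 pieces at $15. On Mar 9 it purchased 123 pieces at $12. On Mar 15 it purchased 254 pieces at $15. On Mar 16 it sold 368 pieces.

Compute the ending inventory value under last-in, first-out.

Mar 16, 368 sold [LIFO — newest first]: 254 @ $15 + 114 @ $12 = $5,178
Ending inventory: 291 @ $16 + 285 @ $15 + 9 @ $12 = $9,039

Ending inventory = $9,039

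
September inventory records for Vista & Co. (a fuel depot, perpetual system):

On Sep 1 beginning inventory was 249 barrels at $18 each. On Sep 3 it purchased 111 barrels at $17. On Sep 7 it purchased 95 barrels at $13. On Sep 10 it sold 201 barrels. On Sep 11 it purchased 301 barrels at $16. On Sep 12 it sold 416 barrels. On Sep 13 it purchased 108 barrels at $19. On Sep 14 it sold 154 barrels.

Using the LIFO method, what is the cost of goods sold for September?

Sep 10, 201 sold [LIFO — newest first]: 95 @ $13 + 106 @ $17 = $3,037
Sep 12, 416 sold [LIFO — newest first]: 301 @ $16 + 5 @ $17 + 110 @ $18 = $6,881
Sep 14, 154 sold [LIFO — newest first]: 108 @ $19 + 46 @ $18 = $2,880
Total COGS = $3,037 + $6,881 + $2,880 = $12,798
Ending inventory: 93 @ $18 = $1,674

COGS = $12,798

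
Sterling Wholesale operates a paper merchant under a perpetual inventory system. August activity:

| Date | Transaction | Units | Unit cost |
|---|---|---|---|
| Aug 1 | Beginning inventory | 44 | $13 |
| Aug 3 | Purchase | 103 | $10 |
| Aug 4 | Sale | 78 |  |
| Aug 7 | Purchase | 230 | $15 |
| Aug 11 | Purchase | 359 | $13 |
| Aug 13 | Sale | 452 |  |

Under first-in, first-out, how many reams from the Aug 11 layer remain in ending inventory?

206

Aug 4, 78 sold [FIFO — oldest first]: 44 @ $13 + 34 @ $10 = $912
Aug 13, 452 sold [FIFO — oldest first]: 69 @ $10 + 230 @ $15 + 153 @ $13 = $6,129
Total COGS = $912 + $6,129 = $7,041
Ending inventory: 206 @ $13 = $2,678
Check: goods available $9,719 = COGS $7,041 + ending $2,678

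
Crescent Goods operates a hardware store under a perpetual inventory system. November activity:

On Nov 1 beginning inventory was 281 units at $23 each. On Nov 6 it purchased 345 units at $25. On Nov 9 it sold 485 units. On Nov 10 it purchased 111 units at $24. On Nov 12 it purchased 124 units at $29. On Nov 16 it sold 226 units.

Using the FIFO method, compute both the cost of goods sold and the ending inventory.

COGS = $17,128; ending inventory = $4,220

Nov 9, 485 sold [FIFO — oldest first]: 281 @ $23 + 204 @ $25 = $11,563
Nov 16, 226 sold [FIFO — oldest first]: 141 @ $25 + 85 @ $24 = $5,565
Total COGS = $11,563 + $5,565 = $17,128
Ending inventory: 26 @ $24 + 124 @ $29 = $4,220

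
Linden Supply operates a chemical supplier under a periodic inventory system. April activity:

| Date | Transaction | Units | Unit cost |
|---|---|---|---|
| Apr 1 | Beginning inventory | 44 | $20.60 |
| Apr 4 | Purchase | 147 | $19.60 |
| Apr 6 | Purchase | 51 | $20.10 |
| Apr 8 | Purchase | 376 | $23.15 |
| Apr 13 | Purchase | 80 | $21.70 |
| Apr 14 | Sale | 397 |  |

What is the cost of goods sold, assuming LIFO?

Apr 14, 397 sold [LIFO — newest first]: 80 @ $21.70 + 317 @ $23.15 = $9,074.55
Ending inventory: 44 @ $20.60 + 147 @ $19.60 + 51 @ $20.10 + 59 @ $23.15 = $6,178.55

COGS = $9,074.55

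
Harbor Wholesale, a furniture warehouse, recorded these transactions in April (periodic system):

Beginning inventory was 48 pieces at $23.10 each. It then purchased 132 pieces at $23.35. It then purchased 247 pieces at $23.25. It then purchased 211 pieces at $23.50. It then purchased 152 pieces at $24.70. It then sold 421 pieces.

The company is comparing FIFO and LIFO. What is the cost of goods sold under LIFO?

FIFO COGS: 48 @ $23.10 + 132 @ $23.35 + 241 @ $23.25 = $9,794.25
LIFO COGS: 152 @ $24.70 + 211 @ $23.50 + 58 @ $23.25 = $10,061.40

COGS = $10,061.40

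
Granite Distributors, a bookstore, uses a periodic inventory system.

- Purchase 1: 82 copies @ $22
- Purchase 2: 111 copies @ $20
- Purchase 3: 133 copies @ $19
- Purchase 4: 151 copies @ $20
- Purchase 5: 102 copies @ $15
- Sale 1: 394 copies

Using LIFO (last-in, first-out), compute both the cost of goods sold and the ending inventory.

Sale 1 (394) [LIFO — newest first]: 102 @ $15 + 151 @ $20 + 133 @ $19 + 8 @ $20 = $7,237
Ending inventory: 82 @ $22 + 103 @ $20 = $3,864
Check: goods available $11,101 = COGS $7,237 + ending $3,864

COGS = $7,237; ending inventory = $3,864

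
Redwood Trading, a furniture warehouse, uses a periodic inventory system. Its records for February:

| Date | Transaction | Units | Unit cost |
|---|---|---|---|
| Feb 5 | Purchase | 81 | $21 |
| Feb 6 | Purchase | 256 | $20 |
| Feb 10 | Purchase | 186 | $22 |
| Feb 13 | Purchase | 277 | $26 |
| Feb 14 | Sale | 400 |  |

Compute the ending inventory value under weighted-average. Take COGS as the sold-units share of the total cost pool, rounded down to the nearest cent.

Ending inventory = $9,057.50

Feb 14, sell 400: 400/800 × $18,115.00 → $9,057.50
Ending inventory (cost pool remaining) = $9,057.50
Check: goods available $18,115.00 = COGS $9,057.50 + ending $9,057.50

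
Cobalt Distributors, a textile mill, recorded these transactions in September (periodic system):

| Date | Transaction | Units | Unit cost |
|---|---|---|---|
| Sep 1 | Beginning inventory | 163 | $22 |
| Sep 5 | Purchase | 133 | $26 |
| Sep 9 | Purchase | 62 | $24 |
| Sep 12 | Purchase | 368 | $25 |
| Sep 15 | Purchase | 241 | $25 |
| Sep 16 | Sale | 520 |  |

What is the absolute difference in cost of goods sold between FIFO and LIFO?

$418

FIFO COGS: 163 @ $22 + 133 @ $26 + 62 @ $24 + 162 @ $25 = $12,582
LIFO COGS: 241 @ $25 + 279 @ $25 = $13,000
Difference = |$12,582 − $13,000| = $418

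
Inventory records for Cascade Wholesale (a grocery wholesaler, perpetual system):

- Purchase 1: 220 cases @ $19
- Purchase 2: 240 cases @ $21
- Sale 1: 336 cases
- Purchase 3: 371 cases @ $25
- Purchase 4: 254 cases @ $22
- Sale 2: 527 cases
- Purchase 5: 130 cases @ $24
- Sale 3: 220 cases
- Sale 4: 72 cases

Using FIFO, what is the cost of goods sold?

COGS = $25,763

Sale 1 (336) [FIFO — oldest first]: 220 @ $19 + 116 @ $21 = $6,616
Sale 2 (527) [FIFO — oldest first]: 124 @ $21 + 371 @ $25 + 32 @ $22 = $12,583
Sale 3 (220) [FIFO — oldest first]: 220 @ $22 = $4,840
Sale 4 (72) [FIFO — oldest first]: 2 @ $22 + 70 @ $24 = $1,724
Total COGS = $6,616 + $12,583 + $4,840 + $1,724 = $25,763
Ending inventory: 60 @ $24 = $1,440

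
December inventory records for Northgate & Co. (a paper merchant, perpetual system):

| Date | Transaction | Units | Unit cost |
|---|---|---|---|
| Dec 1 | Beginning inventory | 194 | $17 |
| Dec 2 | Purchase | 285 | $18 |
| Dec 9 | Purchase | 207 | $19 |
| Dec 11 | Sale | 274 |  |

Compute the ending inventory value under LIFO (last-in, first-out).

Ending inventory = $7,222

Dec 11, 274 sold [LIFO — newest first]: 207 @ $19 + 67 @ $18 = $5,139
Ending inventory: 194 @ $17 + 218 @ $18 = $7,222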